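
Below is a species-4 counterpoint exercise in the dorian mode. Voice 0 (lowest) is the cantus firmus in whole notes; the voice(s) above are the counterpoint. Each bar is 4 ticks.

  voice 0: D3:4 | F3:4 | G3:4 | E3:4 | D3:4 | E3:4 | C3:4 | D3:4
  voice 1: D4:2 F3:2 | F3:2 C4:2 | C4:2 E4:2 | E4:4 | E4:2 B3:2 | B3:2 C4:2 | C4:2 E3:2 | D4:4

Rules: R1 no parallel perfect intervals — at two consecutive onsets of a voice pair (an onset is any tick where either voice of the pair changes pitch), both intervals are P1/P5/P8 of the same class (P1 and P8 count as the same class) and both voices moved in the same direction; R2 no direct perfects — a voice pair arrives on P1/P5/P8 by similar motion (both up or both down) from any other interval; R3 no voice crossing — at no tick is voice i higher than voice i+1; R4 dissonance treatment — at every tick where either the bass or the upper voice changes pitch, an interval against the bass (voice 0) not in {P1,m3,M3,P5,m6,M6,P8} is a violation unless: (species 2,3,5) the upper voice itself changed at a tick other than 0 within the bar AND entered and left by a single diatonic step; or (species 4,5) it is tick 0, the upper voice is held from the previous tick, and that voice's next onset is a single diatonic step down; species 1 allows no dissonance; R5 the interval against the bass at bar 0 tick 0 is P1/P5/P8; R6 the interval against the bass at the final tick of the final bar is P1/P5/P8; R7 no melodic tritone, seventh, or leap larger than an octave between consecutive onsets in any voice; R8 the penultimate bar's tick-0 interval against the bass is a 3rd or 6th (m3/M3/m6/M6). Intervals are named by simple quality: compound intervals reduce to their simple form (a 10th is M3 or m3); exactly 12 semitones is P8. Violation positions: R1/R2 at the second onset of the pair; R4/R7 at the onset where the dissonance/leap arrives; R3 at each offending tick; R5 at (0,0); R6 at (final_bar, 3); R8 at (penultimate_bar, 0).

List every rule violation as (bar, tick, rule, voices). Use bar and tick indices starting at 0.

(2, 0, R4, (0, 1))
(4, 0, R4, (0, 1))
(6, 0, R8, (0, 1))
(7, 0, R2, (0, 1))
(7, 0, R7, (1,))

bar 0: v0=D3 v1=D4 downbeat P8
bar 1: v0=F3 v1=F3 downbeat P1
bar 2: v0=G3 v1=C4 downbeat P4
bar 3: v0=E3 v1=E4 downbeat P8
bar 4: v0=D3 v1=E4 downbeat M2
bar 5: v0=E3 v1=B3 downbeat P5
bar 6: v0=C3 v1=C4 downbeat P8
bar 7: v0=D3 v1=D4 downbeat P8
  -> R4 @ bar 2 tick 0 v(0, 1): G3/C4 P4 untreated
  -> R4 @ bar 4 tick 0 v(0, 1): D3/E4 M2 untreated
  -> R8 @ bar 6 tick 0 v(0, 1): penult P8 not 3rd/6th
  -> R2 @ bar 7 tick 0 v(0, 1): C3/E3 M3 -> D3/D4 P8 similar
  -> R7 @ bar 7 tick 0 v(1,): E3->D4 leap 10st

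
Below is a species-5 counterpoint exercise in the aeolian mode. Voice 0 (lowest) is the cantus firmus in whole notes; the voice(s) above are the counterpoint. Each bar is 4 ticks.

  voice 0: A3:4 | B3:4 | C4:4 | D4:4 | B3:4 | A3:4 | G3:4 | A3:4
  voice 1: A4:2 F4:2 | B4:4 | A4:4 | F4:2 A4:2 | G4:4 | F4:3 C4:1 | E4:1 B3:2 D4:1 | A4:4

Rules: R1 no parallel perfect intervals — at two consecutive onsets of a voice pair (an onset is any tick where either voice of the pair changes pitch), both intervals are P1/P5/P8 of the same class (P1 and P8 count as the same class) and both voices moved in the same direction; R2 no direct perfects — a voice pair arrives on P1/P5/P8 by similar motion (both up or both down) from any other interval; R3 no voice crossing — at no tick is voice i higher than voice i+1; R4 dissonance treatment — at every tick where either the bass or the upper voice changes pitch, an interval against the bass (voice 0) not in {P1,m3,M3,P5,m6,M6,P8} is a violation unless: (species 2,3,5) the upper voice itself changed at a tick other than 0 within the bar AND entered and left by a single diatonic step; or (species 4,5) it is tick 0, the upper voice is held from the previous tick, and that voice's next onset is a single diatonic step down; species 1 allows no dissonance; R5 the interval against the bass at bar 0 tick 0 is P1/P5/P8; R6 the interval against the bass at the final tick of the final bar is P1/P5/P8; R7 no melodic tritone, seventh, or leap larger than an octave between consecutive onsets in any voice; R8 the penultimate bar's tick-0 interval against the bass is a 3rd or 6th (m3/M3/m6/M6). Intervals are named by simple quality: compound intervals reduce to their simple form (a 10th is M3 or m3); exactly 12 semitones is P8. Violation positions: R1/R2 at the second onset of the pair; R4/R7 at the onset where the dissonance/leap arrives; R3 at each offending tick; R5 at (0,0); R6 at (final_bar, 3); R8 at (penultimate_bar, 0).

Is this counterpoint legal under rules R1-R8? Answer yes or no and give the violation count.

No (3 violations)

bar 0: v0=A3 v1=A4 (P8)
bar 1: v0=B3 v1=B4 (P8)
bar 2: v0=C4 v1=A4 (M6)
bar 3: v0=D4 v1=F4 (m3)
bar 4: v0=B3 v1=G4 (m6)
bar 5: v0=A3 v1=F4 (m6)
bar 6: v0=G3 v1=E4 (M6)
bar 7: v0=A3 v1=A4 (P8)
  R2 @ bar1.0: A3/F4 m6 -> B3/B4 P8 similar
  R7 @ bar1.0: F4->B4 leap 6st
  R2 @ bar7.0: G3/D4 P5 -> A3/A4 P8 similar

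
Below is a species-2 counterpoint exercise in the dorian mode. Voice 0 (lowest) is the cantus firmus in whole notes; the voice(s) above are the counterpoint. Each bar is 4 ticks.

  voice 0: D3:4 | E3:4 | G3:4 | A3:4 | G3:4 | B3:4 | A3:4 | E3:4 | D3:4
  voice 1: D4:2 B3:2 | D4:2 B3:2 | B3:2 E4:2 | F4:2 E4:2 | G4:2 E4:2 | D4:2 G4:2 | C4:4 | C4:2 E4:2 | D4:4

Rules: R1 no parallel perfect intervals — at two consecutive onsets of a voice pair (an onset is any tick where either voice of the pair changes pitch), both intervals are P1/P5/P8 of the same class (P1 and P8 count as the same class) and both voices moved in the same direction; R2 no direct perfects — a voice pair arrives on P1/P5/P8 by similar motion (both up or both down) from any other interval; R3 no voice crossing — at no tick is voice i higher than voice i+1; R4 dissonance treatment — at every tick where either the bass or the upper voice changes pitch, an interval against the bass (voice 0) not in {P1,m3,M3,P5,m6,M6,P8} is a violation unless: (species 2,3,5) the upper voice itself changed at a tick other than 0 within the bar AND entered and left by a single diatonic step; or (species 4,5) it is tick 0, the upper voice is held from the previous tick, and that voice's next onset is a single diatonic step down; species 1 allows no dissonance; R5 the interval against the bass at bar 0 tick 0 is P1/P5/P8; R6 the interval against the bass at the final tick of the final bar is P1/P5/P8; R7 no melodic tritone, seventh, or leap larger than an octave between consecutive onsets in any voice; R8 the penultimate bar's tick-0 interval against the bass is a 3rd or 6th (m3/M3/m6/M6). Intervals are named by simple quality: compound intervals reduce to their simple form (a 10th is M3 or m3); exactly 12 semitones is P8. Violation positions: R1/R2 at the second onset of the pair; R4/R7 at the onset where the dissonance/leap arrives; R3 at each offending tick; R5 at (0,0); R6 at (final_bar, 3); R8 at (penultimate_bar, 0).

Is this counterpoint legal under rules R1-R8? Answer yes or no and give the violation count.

bar 0: v0=D3 v1=D4 (P8)
bar 1: v0=E3 v1=D4 (m7)
bar 2: v0=G3 v1=B3 (M3)
bar 3: v0=A3 v1=F4 (m6)
bar 4: v0=G3 v1=G4 (P8)
bar 5: v0=B3 v1=D4 (m3)
bar 6: v0=A3 v1=C4 (m3)
bar 7: v0=E3 v1=C4 (m6)
bar 8: v0=D3 v1=D4 (P8)
  R4 @ bar1.0: E3/D4 m7 untreated
  R1 @ bar8.0: E3/E4 P8 -> D3/D4 P8 similar

No (2 violations)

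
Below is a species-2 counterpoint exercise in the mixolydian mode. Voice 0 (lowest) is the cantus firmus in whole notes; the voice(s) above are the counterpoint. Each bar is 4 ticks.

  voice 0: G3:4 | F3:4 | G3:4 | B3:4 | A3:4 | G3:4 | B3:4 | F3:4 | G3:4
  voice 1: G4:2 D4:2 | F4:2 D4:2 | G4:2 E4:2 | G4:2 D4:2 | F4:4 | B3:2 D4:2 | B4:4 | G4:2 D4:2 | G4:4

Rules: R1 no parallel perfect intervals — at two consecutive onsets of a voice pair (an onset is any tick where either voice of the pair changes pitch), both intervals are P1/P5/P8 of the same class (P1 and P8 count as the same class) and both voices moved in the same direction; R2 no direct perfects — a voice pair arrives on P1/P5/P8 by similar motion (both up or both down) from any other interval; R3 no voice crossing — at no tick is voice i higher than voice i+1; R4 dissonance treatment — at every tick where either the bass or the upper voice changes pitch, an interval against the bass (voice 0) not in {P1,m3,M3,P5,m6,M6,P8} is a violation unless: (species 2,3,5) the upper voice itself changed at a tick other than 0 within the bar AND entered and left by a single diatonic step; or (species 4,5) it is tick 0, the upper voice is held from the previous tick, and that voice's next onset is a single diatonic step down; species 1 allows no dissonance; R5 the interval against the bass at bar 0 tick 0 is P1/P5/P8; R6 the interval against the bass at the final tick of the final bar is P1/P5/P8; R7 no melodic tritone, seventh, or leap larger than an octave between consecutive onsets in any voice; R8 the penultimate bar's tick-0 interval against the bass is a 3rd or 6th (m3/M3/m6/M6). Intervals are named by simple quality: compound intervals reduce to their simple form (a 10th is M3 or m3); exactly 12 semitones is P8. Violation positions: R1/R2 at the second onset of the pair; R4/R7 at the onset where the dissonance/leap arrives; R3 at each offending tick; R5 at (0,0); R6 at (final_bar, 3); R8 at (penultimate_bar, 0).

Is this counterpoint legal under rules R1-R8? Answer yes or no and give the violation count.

No (7 violations)

bar 0: v0=G3 v1=G4 (P8)
bar 1: v0=F3 v1=F4 (P8)
bar 2: v0=G3 v1=G4 (P8)
bar 3: v0=B3 v1=G4 (m6)
bar 4: v0=A3 v1=F4 (m6)
bar 5: v0=G3 v1=B3 (M3)
bar 6: v0=B3 v1=B4 (P8)
bar 7: v0=F3 v1=G4 (M2)
bar 8: v0=G3 v1=G4 (P8)
  R2 @ bar2.0: F3/D4 M6 -> G3/G4 P8 similar
  R7 @ bar5.0: F4->B3 leap 6st
  R2 @ bar6.0: G3/D4 P5 -> B3/B4 P8 similar
  R4 @ bar7.0: F3/G4 M2 untreated
  R7 @ bar7.0: B3->F3 leap 6st
  R8 @ bar7.0: penult M2 not 3rd/6th
  R2 @ bar8.0: F3/D4 M6 -> G3/G4 P8 similar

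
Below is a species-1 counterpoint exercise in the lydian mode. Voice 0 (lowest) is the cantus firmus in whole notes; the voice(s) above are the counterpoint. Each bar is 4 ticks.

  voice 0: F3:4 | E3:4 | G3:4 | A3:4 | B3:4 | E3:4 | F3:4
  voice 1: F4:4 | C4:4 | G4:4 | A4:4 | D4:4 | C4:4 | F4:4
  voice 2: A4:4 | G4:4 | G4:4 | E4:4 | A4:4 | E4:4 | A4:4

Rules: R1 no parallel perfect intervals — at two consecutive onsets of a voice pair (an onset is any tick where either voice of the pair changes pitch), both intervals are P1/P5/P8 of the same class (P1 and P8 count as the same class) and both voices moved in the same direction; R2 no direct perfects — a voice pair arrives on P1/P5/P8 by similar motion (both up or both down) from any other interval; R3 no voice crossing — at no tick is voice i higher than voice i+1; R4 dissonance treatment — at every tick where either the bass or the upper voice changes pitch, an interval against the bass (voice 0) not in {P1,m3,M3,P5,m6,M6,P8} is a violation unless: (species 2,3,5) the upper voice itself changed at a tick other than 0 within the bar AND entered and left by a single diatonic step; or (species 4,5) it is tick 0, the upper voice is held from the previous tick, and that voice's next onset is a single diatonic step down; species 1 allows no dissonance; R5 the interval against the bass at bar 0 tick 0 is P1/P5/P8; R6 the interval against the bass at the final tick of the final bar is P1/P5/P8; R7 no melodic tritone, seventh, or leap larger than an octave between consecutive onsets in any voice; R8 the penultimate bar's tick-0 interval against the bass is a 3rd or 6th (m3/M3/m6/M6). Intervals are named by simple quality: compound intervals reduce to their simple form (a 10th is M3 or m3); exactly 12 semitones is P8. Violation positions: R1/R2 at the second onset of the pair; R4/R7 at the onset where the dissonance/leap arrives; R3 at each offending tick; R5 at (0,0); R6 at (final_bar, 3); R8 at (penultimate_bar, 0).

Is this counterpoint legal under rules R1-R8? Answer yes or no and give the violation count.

bar 0: v0=F3 v1=F4 v2=A4 (M3)
bar 1: v0=E3 v1=C4 v2=G4 (m3)
bar 2: v0=G3 v1=G4 v2=G4 (P8)
bar 3: v0=A3 v1=A4 v2=E4 (P5)
bar 4: v0=B3 v1=D4 v2=A4 (m7)
bar 5: v0=E3 v1=C4 v2=E4 (P8)
bar 6: v0=F3 v1=F4 v2=A4 (M3)
  R5 @ bar0.0: opens on M3
  R2 @ bar1.0: F4/A4 M3 -> C4/G4 P5 similar
  R2 @ bar2.0: E3/C4 m6 -> G3/G4 P8 similar
  R1 @ bar3.0: G3/G4 P8 -> A3/A4 P8 similar
  R3 @ bar3.0: A4 above E4
  R3 @ bar3.1: A4 above E4
  R3 @ bar3.2: A4 above E4
  R3 @ bar3.3: A4 above E4
  R4 @ bar4.0: B3/A4 m7 untreated
  R2 @ bar5.0: B3/A4 m7 -> E3/E4 P8 similar
  R8 @ bar5.0: penult P8 not 3rd/6th
  R2 @ bar6.0: E3/C4 m6 -> F3/F4 P8 similar
  R6 @ bar6.3: closes on M3

No (13 violations)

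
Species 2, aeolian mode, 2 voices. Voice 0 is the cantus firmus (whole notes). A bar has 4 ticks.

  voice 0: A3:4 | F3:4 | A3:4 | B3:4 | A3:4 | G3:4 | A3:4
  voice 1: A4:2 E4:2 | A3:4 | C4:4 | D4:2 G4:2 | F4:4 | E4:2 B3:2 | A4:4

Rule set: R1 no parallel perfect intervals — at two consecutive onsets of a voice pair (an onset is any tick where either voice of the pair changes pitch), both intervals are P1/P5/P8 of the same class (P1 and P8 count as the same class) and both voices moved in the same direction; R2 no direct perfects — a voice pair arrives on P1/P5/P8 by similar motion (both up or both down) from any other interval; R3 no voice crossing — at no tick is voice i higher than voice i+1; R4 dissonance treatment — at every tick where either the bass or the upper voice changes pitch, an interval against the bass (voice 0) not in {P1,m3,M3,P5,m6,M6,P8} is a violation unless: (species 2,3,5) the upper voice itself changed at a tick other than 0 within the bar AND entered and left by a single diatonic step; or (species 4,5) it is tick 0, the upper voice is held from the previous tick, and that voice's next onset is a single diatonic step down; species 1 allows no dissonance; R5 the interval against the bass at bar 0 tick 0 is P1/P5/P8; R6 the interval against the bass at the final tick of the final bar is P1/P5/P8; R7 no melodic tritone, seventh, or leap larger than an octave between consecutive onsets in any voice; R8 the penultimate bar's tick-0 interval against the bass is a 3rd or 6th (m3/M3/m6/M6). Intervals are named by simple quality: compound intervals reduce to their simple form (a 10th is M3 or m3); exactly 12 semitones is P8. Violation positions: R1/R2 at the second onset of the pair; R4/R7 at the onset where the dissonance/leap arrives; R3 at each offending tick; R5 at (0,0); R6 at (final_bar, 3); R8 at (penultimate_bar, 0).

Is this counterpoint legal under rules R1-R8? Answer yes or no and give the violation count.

bar 0: v0=A3 v1=A4 (P8)
bar 1: v0=F3 v1=A3 (M3)
bar 2: v0=A3 v1=C4 (m3)
bar 3: v0=B3 v1=D4 (m3)
bar 4: v0=A3 v1=F4 (m6)
bar 5: v0=G3 v1=E4 (M6)
bar 6: v0=A3 v1=A4 (P8)
  R2 @ bar6.0: G3/B3 M3 -> A3/A4 P8 similar
  R7 @ bar6.0: B3->A4 leap 10st

No (2 violations)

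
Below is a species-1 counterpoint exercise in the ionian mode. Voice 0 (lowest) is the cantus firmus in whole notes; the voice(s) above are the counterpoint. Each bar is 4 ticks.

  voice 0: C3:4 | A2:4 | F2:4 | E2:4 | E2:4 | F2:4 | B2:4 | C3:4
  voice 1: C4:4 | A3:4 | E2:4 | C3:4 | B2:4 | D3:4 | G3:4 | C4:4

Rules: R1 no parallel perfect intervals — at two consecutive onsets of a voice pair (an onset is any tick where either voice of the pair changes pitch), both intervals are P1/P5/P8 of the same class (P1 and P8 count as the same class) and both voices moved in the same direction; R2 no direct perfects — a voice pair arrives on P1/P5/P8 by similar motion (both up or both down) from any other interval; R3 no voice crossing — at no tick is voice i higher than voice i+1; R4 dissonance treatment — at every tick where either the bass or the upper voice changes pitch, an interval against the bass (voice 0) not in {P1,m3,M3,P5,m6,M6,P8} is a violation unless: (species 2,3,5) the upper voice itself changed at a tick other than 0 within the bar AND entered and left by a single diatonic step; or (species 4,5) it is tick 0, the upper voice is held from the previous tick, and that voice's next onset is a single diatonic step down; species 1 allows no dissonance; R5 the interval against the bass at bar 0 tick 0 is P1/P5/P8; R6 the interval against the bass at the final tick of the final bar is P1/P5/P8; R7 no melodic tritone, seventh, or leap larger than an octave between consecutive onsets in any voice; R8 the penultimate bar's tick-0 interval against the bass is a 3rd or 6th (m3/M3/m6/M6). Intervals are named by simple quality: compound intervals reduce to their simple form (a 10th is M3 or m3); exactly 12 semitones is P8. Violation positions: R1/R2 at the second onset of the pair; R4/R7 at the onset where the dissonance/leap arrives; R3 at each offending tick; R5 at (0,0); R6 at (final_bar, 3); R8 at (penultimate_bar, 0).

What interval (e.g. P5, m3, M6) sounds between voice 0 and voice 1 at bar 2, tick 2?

m2

voice 0=F2 voice 1=E2 -> m2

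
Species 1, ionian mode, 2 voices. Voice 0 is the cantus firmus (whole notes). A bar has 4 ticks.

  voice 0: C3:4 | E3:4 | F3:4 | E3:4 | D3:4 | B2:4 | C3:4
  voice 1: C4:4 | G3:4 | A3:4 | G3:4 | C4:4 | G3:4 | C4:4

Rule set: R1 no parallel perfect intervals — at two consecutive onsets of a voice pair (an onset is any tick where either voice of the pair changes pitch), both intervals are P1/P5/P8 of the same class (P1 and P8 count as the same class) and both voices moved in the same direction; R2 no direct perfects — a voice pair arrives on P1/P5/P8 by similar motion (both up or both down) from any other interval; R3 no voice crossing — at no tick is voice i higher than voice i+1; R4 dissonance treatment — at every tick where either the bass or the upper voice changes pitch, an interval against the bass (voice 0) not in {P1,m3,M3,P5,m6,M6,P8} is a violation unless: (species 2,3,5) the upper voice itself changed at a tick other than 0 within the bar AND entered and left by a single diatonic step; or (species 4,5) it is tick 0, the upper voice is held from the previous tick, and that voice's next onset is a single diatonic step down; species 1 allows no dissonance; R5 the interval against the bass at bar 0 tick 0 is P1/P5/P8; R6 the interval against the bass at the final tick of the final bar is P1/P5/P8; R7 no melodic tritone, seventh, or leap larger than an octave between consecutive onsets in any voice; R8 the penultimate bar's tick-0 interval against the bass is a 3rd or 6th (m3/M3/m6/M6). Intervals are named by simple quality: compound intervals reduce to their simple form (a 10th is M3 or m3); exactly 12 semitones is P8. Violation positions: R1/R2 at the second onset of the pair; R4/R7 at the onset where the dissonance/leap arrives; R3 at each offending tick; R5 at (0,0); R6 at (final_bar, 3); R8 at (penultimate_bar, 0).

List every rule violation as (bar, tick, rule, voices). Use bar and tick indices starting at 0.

bar 0: v0=C3 v1=C4 downbeat P8
bar 1: v0=E3 v1=G3 downbeat m3
bar 2: v0=F3 v1=A3 downbeat M3
bar 3: v0=E3 v1=G3 downbeat m3
bar 4: v0=D3 v1=C4 downbeat m7
bar 5: v0=B2 v1=G3 downbeat m6
bar 6: v0=C3 v1=C4 downbeat P8
  -> R4 @ bar 4 tick 0 v(0, 1): D3/C4 m7 untreated
  -> R2 @ bar 6 tick 0 v(0, 1): B2/G3 m6 -> C3/C4 P8 similar

(4, 0, R4, (0, 1))
(6, 0, R2, (0, 1))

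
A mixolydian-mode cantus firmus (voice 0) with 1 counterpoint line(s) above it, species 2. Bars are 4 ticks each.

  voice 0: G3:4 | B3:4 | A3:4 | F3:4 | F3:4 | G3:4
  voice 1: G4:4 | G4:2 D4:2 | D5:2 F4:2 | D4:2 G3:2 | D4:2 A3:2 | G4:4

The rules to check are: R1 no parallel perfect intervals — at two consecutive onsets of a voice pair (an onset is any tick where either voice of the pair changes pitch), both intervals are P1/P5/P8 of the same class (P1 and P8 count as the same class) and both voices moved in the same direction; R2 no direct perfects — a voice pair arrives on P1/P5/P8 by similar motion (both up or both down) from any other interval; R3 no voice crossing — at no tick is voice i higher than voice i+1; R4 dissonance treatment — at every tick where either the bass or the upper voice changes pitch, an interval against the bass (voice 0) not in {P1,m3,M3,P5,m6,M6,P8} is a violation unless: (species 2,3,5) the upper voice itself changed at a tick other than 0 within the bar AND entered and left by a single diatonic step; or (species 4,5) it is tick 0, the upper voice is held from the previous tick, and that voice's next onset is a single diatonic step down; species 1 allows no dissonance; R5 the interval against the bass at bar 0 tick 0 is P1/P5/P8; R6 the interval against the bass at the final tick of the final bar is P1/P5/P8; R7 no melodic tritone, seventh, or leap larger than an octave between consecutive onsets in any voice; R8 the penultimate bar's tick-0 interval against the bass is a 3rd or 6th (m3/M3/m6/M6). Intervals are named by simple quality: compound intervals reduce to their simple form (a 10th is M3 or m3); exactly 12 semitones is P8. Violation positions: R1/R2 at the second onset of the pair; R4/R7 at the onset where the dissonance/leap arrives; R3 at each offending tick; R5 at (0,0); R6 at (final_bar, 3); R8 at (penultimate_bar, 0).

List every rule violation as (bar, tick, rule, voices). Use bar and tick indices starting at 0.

bar 0: v0=G3 v1=G4 downbeat P8
bar 1: v0=B3 v1=G4 downbeat m6
bar 2: v0=A3 v1=D5 downbeat P4
bar 3: v0=F3 v1=D4 downbeat M6
bar 4: v0=F3 v1=D4 downbeat M6
bar 5: v0=G3 v1=G4 downbeat P8
  -> R4 @ bar 2 tick 0 v(0, 1): A3/D5 P4 untreated
  -> R4 @ bar 3 tick 2 v(0, 1): F3/G3 M2 untreated
  -> R2 @ bar 5 tick 0 v(0, 1): F3/A3 M3 -> G3/G4 P8 similar
  -> R7 @ bar 5 tick 0 v(1,): A3->G4 leap 10st

(2, 0, R4, (0, 1))
(3, 2, R4, (0, 1))
(5, 0, R2, (0, 1))
(5, 0, R7, (1,))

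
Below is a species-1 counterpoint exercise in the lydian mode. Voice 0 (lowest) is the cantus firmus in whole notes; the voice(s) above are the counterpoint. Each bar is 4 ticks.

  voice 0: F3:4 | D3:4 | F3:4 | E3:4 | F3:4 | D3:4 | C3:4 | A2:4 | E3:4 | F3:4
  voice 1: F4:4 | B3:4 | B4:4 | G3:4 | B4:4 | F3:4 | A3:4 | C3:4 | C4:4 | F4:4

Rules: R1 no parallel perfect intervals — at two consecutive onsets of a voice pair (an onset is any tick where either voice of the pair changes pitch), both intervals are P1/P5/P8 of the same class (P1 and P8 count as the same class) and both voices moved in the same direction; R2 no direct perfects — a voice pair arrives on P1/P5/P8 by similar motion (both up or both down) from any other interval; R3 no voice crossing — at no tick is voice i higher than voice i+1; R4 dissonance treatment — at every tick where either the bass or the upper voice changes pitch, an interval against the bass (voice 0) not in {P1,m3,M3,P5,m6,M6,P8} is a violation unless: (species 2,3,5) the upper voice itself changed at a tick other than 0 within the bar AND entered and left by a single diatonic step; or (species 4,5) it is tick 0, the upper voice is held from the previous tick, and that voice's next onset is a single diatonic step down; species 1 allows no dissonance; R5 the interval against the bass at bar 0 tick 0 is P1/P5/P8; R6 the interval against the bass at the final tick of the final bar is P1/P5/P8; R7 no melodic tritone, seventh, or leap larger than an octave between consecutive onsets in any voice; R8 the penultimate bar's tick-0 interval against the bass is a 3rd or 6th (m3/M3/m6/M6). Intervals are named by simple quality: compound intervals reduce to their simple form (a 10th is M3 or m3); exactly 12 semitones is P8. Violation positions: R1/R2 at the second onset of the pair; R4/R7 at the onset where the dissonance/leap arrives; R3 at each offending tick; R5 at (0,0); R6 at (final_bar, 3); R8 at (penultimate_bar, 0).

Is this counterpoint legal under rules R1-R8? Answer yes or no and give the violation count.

No (7 violations)

bar 0: v0=F3 v1=F4 (P8)
bar 1: v0=D3 v1=B3 (M6)
bar 2: v0=F3 v1=B4 (TT)
bar 3: v0=E3 v1=G3 (m3)
bar 4: v0=F3 v1=B4 (TT)
bar 5: v0=D3 v1=F3 (m3)
bar 6: v0=C3 v1=A3 (M6)
bar 7: v0=A2 v1=C3 (m3)
bar 8: v0=E3 v1=C4 (m6)
bar 9: v0=F3 v1=F4 (P8)
  R7 @ bar1.0: F4->B3 leap 6st
  R4 @ bar2.0: F3/B4 TT untreated
  R7 @ bar3.0: B4->G3 leap 16st
  R4 @ bar4.0: F3/B4 TT untreated
  R7 @ bar4.0: G3->B4 leap 16st
  R7 @ bar5.0: B4->F3 leap 18st
  R2 @ bar9.0: E3/C4 m6 -> F3/F4 P8 similar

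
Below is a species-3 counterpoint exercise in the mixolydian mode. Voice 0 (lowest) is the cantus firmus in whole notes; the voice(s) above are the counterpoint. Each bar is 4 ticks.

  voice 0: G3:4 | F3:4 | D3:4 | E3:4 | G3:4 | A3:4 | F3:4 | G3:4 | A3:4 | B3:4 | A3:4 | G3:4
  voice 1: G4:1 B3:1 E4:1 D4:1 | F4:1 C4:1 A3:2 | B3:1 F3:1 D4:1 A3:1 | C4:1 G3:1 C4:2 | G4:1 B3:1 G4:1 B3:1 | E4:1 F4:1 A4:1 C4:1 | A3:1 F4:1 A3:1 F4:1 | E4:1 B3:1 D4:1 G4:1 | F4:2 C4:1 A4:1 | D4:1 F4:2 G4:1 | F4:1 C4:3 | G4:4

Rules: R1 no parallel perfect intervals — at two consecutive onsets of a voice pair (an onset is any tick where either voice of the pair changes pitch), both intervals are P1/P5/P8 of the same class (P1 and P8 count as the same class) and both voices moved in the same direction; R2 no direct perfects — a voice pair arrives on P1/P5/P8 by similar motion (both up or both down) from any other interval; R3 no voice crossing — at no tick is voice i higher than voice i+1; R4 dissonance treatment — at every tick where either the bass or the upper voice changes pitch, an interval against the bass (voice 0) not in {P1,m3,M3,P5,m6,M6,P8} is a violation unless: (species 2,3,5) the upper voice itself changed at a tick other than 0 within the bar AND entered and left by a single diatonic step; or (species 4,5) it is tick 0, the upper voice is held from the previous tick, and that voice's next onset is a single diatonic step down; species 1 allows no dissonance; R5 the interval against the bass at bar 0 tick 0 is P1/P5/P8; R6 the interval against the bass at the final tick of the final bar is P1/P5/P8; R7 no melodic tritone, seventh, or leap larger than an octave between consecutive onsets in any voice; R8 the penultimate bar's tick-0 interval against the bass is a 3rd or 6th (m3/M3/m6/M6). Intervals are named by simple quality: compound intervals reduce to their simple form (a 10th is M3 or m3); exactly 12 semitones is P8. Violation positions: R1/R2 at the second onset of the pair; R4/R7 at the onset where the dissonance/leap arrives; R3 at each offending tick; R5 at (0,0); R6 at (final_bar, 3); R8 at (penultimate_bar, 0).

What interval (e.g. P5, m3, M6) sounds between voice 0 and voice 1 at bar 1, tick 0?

voice 0=F3 voice 1=F4 -> P8

P8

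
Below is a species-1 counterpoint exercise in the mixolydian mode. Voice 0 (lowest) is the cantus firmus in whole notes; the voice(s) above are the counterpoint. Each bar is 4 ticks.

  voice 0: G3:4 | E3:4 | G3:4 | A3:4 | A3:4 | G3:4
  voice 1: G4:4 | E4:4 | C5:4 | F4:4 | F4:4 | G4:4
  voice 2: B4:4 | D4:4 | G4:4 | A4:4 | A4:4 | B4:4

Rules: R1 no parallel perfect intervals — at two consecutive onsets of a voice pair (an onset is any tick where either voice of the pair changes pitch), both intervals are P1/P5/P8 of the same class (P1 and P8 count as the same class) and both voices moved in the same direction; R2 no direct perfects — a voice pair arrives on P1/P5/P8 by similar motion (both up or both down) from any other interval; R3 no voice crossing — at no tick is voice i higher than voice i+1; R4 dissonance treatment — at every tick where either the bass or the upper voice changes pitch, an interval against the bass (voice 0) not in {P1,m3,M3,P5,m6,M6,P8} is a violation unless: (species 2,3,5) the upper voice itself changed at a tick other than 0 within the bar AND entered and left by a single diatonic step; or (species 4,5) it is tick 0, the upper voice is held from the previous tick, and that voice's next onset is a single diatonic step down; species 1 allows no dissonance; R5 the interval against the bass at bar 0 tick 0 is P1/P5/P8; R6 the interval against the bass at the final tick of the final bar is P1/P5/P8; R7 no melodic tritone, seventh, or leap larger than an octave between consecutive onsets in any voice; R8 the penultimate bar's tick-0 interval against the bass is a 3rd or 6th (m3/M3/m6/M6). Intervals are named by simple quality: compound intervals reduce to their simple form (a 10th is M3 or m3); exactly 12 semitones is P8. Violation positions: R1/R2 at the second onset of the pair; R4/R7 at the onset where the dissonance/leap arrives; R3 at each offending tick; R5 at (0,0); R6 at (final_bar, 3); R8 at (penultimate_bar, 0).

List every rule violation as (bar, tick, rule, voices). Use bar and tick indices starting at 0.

bar 0: v0=G3 v1=G4 v2=B4 downbeat M3
bar 1: v0=E3 v1=E4 v2=D4 downbeat m7
bar 2: v0=G3 v1=C5 v2=G4 downbeat P8
bar 3: v0=A3 v1=F4 v2=A4 downbeat P8
bar 4: v0=A3 v1=F4 v2=A4 downbeat P8
bar 5: v0=G3 v1=G4 v2=B4 downbeat M3
  -> R5 @ bar 0 tick 0 v(0, 2): opens on M3
  -> R1 @ bar 1 tick 0 v(0, 1): G3/G4 P8 -> E3/E4 P8 similar
  -> R3 @ bar 1 tick 0 v(1, 2): E4 above D4
  -> R4 @ bar 1 tick 0 v(0, 2): E3/D4 m7 untreated
  -> R3 @ bar 1 tick 1 v(1, 2): E4 above D4
  -> R3 @ bar 1 tick 2 v(1, 2): E4 above D4
  -> R3 @ bar 1 tick 3 v(1, 2): E4 above D4
  -> R2 @ bar 2 tick 0 v(0, 2): E3/D4 m7 -> G3/G4 P8 similar
  -> R3 @ bar 2 tick 0 v(1, 2): C5 above G4
  -> R4 @ bar 2 tick 0 v(0, 1): G3/C5 P4 untreated
  -> R3 @ bar 2 tick 1 v(1, 2): C5 above G4
  -> R3 @ bar 2 tick 2 v(1, 2): C5 above G4
  -> R3 @ bar 2 tick 3 v(1, 2): C5 above G4
  -> R1 @ bar 3 tick 0 v(0, 2): G3/G4 P8 -> A3/A4 P8 similar
  -> R8 @ bar 4 tick 0 v(0, 2): penult P8 not 3rd/6th
  -> R6 @ bar 5 tick 3 v(0, 2): closes on M3

(0, 0, R5, (0, 2))
(1, 0, R1, (0, 1))
(1, 0, R3, (1, 2))
(1, 0, R4, (0, 2))
(1, 1, R3, (1, 2))
(1, 2, R3, (1, 2))
(1, 3, R3, (1, 2))
(2, 0, R2, (0, 2))
(2, 0, R3, (1, 2))
(2, 0, R4, (0, 1))
(2, 1, R3, (1, 2))
(2, 2, R3, (1, 2))
(2, 3, R3, (1, 2))
(3, 0, R1, (0, 2))
(4, 0, R8, (0, 2))
(5, 3, R6, (0, 2))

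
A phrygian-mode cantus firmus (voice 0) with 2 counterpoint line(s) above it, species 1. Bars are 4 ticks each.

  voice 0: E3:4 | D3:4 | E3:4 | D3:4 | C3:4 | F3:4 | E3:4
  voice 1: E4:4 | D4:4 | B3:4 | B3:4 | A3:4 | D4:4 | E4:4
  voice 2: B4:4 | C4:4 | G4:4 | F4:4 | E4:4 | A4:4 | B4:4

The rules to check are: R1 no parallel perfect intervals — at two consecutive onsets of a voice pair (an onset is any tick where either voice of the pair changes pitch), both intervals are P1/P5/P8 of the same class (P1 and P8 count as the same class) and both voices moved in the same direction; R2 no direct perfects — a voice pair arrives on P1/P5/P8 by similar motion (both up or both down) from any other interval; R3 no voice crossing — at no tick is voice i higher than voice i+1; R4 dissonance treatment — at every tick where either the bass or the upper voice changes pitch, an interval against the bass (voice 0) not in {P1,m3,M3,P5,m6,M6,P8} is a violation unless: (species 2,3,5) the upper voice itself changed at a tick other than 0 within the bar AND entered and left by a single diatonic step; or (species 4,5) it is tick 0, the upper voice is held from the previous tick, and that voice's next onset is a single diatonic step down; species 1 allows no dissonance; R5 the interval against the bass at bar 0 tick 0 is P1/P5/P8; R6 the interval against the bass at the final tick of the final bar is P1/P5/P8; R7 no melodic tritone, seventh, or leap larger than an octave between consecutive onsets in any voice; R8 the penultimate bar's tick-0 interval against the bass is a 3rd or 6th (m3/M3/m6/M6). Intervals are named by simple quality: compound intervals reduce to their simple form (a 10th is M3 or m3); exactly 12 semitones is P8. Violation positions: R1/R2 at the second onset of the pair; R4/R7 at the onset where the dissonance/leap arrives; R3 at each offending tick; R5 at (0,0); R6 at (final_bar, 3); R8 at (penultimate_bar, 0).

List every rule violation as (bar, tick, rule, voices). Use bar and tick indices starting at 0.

(1, 0, R1, (0, 1))
(1, 0, R3, (1, 2))
(1, 0, R4, (0, 2))
(1, 0, R7, (2,))
(1, 1, R3, (1, 2))
(1, 2, R3, (1, 2))
(1, 3, R3, (1, 2))
(4, 0, R2, (1, 2))
(5, 0, R1, (1, 2))
(6, 0, R1, (1, 2))

bar 0: v0=E3 v1=E4 v2=B4 downbeat P5
bar 1: v0=D3 v1=D4 v2=C4 downbeat m7
bar 2: v0=E3 v1=B3 v2=G4 downbeat m3
bar 3: v0=D3 v1=B3 v2=F4 downbeat m3
bar 4: v0=C3 v1=A3 v2=E4 downbeat M3
bar 5: v0=F3 v1=D4 v2=A4 downbeat M3
bar 6: v0=E3 v1=E4 v2=B4 downbeat P5
  -> R1 @ bar 1 tick 0 v(0, 1): E3/E4 P8 -> D3/D4 P8 similar
  -> R3 @ bar 1 tick 0 v(1, 2): D4 above C4
  -> R4 @ bar 1 tick 0 v(0, 2): D3/C4 m7 untreated
  -> R7 @ bar 1 tick 0 v(2,): B4->C4 leap 11st
  -> R3 @ bar 1 tick 1 v(1, 2): D4 above C4
  -> R3 @ bar 1 tick 2 v(1, 2): D4 above C4
  -> R3 @ bar 1 tick 3 v(1, 2): D4 above C4
  -> R2 @ bar 4 tick 0 v(1, 2): B3/F4 TT -> A3/E4 P5 similar
  -> R1 @ bar 5 tick 0 v(1, 2): A3/E4 P5 -> D4/A4 P5 similar
  -> R1 @ bar 6 tick 0 v(1, 2): D4/A4 P5 -> E4/B4 P5 similar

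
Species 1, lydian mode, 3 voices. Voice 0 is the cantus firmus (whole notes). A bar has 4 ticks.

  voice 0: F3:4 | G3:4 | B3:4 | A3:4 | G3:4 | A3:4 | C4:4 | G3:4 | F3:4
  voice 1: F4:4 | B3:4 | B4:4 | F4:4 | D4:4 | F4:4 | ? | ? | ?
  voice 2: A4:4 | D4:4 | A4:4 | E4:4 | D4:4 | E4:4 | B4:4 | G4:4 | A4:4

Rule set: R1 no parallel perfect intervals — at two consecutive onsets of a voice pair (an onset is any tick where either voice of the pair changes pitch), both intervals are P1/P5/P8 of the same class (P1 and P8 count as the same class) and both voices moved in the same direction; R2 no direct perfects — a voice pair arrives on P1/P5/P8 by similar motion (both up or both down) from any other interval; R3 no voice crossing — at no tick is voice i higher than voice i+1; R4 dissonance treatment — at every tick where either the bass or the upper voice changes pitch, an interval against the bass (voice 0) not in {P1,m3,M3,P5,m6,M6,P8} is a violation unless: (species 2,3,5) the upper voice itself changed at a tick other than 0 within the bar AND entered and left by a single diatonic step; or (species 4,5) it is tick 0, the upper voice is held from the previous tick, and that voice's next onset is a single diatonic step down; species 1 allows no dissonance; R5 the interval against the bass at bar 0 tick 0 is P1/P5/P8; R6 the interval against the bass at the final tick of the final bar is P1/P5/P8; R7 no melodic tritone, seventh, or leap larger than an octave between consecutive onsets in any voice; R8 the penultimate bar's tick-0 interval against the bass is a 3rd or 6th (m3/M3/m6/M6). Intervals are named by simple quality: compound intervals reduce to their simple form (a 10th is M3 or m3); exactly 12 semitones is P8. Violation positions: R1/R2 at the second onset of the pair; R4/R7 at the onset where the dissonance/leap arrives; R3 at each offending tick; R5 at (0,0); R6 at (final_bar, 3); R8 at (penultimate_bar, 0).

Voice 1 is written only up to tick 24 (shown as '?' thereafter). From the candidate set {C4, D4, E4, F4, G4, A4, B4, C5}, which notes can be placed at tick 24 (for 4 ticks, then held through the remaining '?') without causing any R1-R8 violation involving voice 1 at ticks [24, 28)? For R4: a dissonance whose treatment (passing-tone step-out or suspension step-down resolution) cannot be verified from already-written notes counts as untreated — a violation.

{A4, C4, E4}

C4: legal
D4: violates R4
E4: legal
F4: violates R4
G4: violates R2
A4: legal
B4: violates R2,R4,R7
C5: violates R2,R3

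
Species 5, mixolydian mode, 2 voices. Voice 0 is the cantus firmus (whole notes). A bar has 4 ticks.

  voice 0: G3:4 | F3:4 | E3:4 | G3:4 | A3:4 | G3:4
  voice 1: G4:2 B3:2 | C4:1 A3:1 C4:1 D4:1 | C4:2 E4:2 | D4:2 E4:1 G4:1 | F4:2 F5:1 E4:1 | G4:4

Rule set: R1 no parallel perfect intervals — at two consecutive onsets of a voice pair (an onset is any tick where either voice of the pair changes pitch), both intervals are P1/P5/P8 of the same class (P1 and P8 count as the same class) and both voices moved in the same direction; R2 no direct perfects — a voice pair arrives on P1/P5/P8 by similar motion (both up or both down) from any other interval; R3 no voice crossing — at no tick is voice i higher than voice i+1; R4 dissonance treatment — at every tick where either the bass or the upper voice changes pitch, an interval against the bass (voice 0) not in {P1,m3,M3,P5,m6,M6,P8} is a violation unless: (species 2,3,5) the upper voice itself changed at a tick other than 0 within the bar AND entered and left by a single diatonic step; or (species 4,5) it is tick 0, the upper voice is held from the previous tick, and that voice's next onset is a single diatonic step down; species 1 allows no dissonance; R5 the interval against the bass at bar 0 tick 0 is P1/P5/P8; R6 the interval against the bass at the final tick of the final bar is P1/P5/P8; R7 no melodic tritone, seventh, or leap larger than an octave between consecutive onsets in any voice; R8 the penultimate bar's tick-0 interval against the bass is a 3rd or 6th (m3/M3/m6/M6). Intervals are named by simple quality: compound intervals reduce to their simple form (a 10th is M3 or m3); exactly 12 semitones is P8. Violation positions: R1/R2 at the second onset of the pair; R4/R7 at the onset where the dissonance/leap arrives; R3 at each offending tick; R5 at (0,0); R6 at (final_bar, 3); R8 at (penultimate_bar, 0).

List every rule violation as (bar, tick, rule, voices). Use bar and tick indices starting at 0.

(4, 3, R7, (1,))

bar 0: v0=G3 v1=G4 downbeat P8
bar 1: v0=F3 v1=C4 downbeat P5
bar 2: v0=E3 v1=C4 downbeat m6
bar 3: v0=G3 v1=D4 downbeat P5
bar 4: v0=A3 v1=F4 downbeat m6
bar 5: v0=G3 v1=G4 downbeat P8
  -> R7 @ bar 4 tick 3 v(1,): F5->E4 leap 13st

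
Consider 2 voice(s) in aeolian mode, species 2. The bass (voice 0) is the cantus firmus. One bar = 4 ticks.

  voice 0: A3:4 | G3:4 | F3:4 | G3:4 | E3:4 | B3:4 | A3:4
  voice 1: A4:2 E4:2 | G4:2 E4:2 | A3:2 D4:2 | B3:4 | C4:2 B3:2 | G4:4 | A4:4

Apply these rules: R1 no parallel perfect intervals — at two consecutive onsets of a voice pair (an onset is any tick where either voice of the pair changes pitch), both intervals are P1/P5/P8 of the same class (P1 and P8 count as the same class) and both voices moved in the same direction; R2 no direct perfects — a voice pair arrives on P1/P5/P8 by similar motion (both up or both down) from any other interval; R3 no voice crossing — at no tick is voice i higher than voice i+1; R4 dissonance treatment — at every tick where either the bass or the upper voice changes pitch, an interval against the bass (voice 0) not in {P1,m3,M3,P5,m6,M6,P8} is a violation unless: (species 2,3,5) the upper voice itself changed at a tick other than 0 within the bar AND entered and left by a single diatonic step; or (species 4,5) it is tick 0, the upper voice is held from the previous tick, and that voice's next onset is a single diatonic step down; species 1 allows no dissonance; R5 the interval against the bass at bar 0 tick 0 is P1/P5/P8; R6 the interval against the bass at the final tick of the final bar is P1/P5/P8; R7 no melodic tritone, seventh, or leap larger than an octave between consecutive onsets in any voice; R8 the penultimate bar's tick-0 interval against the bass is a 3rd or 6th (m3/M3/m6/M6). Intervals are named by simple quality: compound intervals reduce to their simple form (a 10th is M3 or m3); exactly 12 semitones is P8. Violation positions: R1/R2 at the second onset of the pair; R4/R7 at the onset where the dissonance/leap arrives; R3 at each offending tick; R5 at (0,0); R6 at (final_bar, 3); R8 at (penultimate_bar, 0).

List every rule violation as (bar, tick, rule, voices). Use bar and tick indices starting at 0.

No violations across 7 bars (A3..A3 vs A4..A4).

bar 0: v0=A3 v1=A4 downbeat P8
bar 1: v0=G3 v1=G4 downbeat P8
bar 2: v0=F3 v1=A3 downbeat M3
bar 3: v0=G3 v1=B3 downbeat M3
bar 4: v0=E3 v1=C4 downbeat m6
bar 5: v0=B3 v1=G4 downbeat m6
bar 6: v0=A3 v1=A4 downbeat P8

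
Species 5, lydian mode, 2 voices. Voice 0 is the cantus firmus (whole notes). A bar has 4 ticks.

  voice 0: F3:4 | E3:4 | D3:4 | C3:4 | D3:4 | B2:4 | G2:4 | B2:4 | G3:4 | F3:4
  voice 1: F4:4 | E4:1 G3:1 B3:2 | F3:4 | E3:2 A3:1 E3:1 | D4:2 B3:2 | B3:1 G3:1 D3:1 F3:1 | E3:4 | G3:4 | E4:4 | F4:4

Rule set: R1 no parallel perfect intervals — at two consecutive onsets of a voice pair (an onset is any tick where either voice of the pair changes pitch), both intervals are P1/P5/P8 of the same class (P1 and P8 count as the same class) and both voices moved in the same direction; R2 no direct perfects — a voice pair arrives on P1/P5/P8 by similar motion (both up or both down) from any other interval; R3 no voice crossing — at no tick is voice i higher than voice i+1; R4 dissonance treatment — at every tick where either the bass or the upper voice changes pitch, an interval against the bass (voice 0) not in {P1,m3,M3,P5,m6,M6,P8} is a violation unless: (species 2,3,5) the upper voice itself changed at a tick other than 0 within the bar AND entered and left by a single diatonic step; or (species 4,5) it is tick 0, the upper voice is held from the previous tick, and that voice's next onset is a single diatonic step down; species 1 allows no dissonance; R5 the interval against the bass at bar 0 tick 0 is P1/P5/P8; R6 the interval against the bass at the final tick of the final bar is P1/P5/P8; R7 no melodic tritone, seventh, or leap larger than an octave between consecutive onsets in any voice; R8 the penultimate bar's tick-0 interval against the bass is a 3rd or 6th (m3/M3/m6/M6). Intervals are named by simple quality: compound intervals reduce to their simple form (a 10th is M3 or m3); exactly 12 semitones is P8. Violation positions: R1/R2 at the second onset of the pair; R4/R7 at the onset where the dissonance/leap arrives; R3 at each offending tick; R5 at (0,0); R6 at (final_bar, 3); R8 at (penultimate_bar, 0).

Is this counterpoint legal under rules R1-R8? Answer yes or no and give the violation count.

No (5 violations)

bar 0: v0=F3 v1=F4 (P8)
bar 1: v0=E3 v1=E4 (P8)
bar 2: v0=D3 v1=F3 (m3)
bar 3: v0=C3 v1=E3 (M3)
bar 4: v0=D3 v1=D4 (P8)
bar 5: v0=B2 v1=B3 (P8)
bar 6: v0=G2 v1=E3 (M6)
bar 7: v0=B2 v1=G3 (m6)
bar 8: v0=G3 v1=E4 (M6)
bar 9: v0=F3 v1=F4 (P8)
  R1 @ bar1.0: F3/F4 P8 -> E3/E4 P8 similar
  R7 @ bar2.0: B3->F3 leap 6st
  R2 @ bar4.0: C3/E3 M3 -> D3/D4 P8 similar
  R7 @ bar4.0: E3->D4 leap 10st
  R4 @ bar5.3: B2/F3 TT untreated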